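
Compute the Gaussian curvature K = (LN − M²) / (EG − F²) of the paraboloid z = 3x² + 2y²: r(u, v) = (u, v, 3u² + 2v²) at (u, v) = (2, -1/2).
K = 24/22201

Coefficients of the first fundamental form: E = 36*u^2 + 1, F = 24*u*v, G = 16*v^2 + 1.
Coefficients of the second fundamental form: L = 6/sqrt(36*u^2 + 16*v^2 + 1), M = 0, N = 4/sqrt(36*u^2 + 16*v^2 + 1).
Assemble K = (LN − M²)/(EG − F²) = 24/(1296*u^4 + 1152*u^2*v^2 + 72*u^2 + 256*v^4 + 32*v^2 + 1). At (u, v) = (2, -1/2): K = 24/22201.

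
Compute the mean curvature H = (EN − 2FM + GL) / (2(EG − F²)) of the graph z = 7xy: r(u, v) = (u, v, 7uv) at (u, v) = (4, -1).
H = 343*sqrt(834)/173889

With E = 49*v^2 + 1, F = 49*u*v, G = 49*u^2 + 1, L = 0, M = 7/sqrt(49*u^2 + 49*v^2 + 1), N = 0, assemble
  H = (EN − 2FM + GL) / (2(EG − F²)) = -343*u*v/(49*u^2 + 49*v^2 + 1)^(3/2).
At (u, v) = (4, -1): H = 343*sqrt(834)/173889.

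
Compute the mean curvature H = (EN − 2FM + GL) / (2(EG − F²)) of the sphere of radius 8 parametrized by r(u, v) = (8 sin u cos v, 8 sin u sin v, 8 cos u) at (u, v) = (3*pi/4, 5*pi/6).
H = -1/8

With E = 64, F = 0, G = 64*sin(u)^2, L = -8*sin(u)/Abs(sin(u)), M = 0, N = -8*sin(u)^3/Abs(sin(u)), assemble
  H = (EN − 2FM + GL) / (2(EG − F²)) = -sin(u)/(8*Abs(sin(u))).
At (u, v) = (3*pi/4, 5*pi/6): H = -1/8.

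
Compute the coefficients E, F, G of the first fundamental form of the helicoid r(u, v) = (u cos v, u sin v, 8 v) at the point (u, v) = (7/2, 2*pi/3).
E = 1;  F = 0;  G = 305/4

Partials: r_u = (cos(v), sin(v), 0), r_v = (-u*sin(v), u*cos(v), 8). As functions of (u, v):
  E = r_u · r_u = 1,
  F = r_u · r_v = 0,
  G = r_v · r_v = u^2 + 64.
Evaluating at (u, v) = (7/2, 2*pi/3): E = 1, F = 0, G = 305/4.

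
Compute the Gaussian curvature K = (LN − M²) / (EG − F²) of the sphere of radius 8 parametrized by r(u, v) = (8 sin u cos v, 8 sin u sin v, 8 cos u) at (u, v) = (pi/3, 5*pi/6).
K = 1/64

Coefficients of the first fundamental form: E = 64, F = 0, G = 64*sin(u)^2.
Coefficients of the second fundamental form: L = -8*sin(u)/Abs(sin(u)), M = 0, N = -8*sin(u)^3/Abs(sin(u)).
Assemble K = (LN − M²)/(EG − F²) = 1/64. At (u, v) = (pi/3, 5*pi/6): K = 1/64.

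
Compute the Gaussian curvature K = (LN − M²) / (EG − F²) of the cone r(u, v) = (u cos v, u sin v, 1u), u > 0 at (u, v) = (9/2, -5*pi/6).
K = 0

Coefficients of the first fundamental form: E = 2, F = 0, G = u^2.
Coefficients of the second fundamental form: L = 0, M = 0, N = sqrt(2)*u^2/(2*Abs(u)).
Assemble K = (LN − M²)/(EG − F²) = 0. At (u, v) = (9/2, -5*pi/6): K = 0.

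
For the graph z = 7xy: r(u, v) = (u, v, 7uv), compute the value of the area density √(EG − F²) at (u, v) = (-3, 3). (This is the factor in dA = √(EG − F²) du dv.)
√(EG − F²)|_{(-3, 3)} = sqrt(883)

E = 49*v^2 + 1, F = 49*u*v, G = 49*u^2 + 1, so EG − F² = 49*u^2 + 49*v^2 + 1. Taking the positive square root: √(EG − F²) = sqrt(49*u^2 + 49*v^2 + 1). At (u, v) = (-3, 3): sqrt(883).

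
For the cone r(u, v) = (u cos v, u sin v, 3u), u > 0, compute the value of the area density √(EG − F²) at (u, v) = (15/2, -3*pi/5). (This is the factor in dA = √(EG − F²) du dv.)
√(EG − F²)|_{(15/2, -3*pi/5)} = 15*sqrt(10)/2

E = 10, F = 0, G = u^2, so EG − F² = 10*u^2. Taking the positive square root: √(EG − F²) = sqrt(10)*Abs(u). At (u, v) = (15/2, -3*pi/5): 15*sqrt(10)/2.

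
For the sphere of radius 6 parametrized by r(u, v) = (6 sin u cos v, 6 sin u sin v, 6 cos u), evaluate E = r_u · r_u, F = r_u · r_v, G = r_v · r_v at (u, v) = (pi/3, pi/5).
E = 36;  F = 0;  G = 27

Partials: r_u = (6*cos(u)*cos(v), 6*sin(v)*cos(u), -6*sin(u)), r_v = (-6*sin(u)*sin(v), 6*sin(u)*cos(v), 0). As functions of (u, v):
  E = r_u · r_u = 36,
  F = r_u · r_v = 0,
  G = r_v · r_v = 36*sin(u)^2.
Evaluating at (u, v) = (pi/3, pi/5): E = 36, F = 0, G = 27.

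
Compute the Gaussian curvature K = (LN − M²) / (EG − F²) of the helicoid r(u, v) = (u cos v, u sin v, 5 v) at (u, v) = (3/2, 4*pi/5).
K = -400/11881

Coefficients of the first fundamental form: E = 1, F = 0, G = u^2 + 25.
Coefficients of the second fundamental form: L = 0, M = -5/sqrt(u^2 + 25), N = 0.
Assemble K = (LN − M²)/(EG − F²) = -25/(u^2 + 25)^2. At (u, v) = (3/2, 4*pi/5): K = -400/11881.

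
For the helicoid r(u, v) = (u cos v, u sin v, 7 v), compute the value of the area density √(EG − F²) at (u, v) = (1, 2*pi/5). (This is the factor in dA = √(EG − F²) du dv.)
√(EG − F²)|_{(1, 2*pi/5)} = 5*sqrt(2)

E = 1, F = 0, G = u^2 + 49, so EG − F² = u^2 + 49. Taking the positive square root: √(EG − F²) = sqrt(u^2 + 49). At (u, v) = (1, 2*pi/5): 5*sqrt(2).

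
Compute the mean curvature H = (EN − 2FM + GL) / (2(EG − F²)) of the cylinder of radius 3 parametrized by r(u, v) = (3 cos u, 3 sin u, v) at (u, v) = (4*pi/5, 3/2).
H = -1/6

With E = 9, F = 0, G = 1, L = -3, M = 0, N = 0, assemble
  H = (EN − 2FM + GL) / (2(EG − F²)) = -1/6.
At (u, v) = (4*pi/5, 3/2): H = -1/6.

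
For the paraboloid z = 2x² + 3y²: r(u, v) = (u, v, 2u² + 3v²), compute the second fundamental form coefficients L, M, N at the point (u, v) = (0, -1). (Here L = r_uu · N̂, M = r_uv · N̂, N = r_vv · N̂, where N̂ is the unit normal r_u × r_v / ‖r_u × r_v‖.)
L = 4*sqrt(37)/37;  M = 0;  N = 6*sqrt(37)/37

Compute the unit normal N̂(u, v) = (-4*u/sqrt(16*u^2 + 36*v^2 + 1), -6*v/sqrt(16*u^2 + 36*v^2 + 1), 1/sqrt(16*u^2 + 36*v^2 + 1)), and the second partials r_uu, r_uv, r_vv. Take dot products:
  L(u, v) = r_uu · N̂ = 4/sqrt(16*u^2 + 36*v^2 + 1),
  M(u, v) = r_uv · N̂ = 0,
  N(u, v) = r_vv · N̂ = 6/sqrt(16*u^2 + 36*v^2 + 1).
Evaluating at (u, v) = (0, -1):
  L = 4*sqrt(37)/37, M = 0, N = 6*sqrt(37)/37.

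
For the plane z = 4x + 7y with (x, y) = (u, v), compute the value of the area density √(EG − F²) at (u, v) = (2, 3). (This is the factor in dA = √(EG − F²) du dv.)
√(EG − F²)|_{(2, 3)} = sqrt(66)

E = 17, F = 28, G = 50, so EG − F² = 66. Taking the positive square root: √(EG − F²) = sqrt(66). At (u, v) = (2, 3): sqrt(66).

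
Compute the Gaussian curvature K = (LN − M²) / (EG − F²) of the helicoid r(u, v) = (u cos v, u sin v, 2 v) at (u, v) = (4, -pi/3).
K = -1/100

Coefficients of the first fundamental form: E = 1, F = 0, G = u^2 + 4.
Coefficients of the second fundamental form: L = 0, M = -2/sqrt(u^2 + 4), N = 0.
Assemble K = (LN − M²)/(EG − F²) = -4/(u^2 + 4)^2. At (u, v) = (4, -pi/3): K = -1/100.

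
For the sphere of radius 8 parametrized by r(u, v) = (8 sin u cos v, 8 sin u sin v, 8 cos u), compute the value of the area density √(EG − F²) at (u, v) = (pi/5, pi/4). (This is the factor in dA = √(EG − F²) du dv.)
√(EG − F²)|_{(pi/5, pi/4)} = 16*sqrt(10 - 2*sqrt(5))

E = 64, F = 0, G = 64*sin(u)^2, so EG − F² = 4096*sin(u)^2. Taking the positive square root: √(EG − F²) = 64*Abs(sin(u)). At (u, v) = (pi/5, pi/4): 16*sqrt(10 - 2*sqrt(5)).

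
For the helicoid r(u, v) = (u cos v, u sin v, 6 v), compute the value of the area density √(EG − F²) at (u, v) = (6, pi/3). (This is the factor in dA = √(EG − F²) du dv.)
√(EG − F²)|_{(6, pi/3)} = 6*sqrt(2)

E = 1, F = 0, G = u^2 + 36, so EG − F² = u^2 + 36. Taking the positive square root: √(EG − F²) = sqrt(u^2 + 36). At (u, v) = (6, pi/3): 6*sqrt(2).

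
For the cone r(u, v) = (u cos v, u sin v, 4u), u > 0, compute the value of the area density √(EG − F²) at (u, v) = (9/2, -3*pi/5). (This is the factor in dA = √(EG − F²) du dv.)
√(EG − F²)|_{(9/2, -3*pi/5)} = 9*sqrt(17)/2

E = 17, F = 0, G = u^2, so EG − F² = 17*u^2. Taking the positive square root: √(EG − F²) = sqrt(17)*Abs(u). At (u, v) = (9/2, -3*pi/5): 9*sqrt(17)/2.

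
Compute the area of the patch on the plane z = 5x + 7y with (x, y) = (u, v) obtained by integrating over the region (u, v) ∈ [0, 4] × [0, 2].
Area = 40*sqrt(3)

Area = ∫∫ √(EG − F²) du dv with √(EG − F²) = 5*sqrt(3). Integrating over [0, 4] × [0, 2] gives 40*sqrt(3).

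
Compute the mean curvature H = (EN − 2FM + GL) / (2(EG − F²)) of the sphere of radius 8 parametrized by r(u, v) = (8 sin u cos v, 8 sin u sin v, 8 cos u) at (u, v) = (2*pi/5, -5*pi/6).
H = -1/8

With E = 64, F = 0, G = 64*sin(u)^2, L = -8*sin(u)/Abs(sin(u)), M = 0, N = -8*sin(u)^3/Abs(sin(u)), assemble
  H = (EN − 2FM + GL) / (2(EG − F²)) = -sin(u)/(8*Abs(sin(u))).
At (u, v) = (2*pi/5, -5*pi/6): H = -1/8.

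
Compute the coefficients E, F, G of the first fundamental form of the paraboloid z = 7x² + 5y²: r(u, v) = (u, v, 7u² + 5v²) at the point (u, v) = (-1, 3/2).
E = 197;  F = -210;  G = 226

Partials: r_u = (1, 0, 14*u), r_v = (0, 1, 10*v). As functions of (u, v):
  E = r_u · r_u = 196*u^2 + 1,
  F = r_u · r_v = 140*u*v,
  G = r_v · r_v = 100*v^2 + 1.
Evaluating at (u, v) = (-1, 3/2): E = 197, F = -210, G = 226.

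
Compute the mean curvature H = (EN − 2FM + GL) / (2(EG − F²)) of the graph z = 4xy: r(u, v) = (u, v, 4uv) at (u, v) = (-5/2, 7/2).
H = 560*sqrt(33)/29403

With E = 16*v^2 + 1, F = 16*u*v, G = 16*u^2 + 1, L = 0, M = 4/sqrt(16*u^2 + 16*v^2 + 1), N = 0, assemble
  H = (EN − 2FM + GL) / (2(EG − F²)) = -64*u*v/(16*u^2 + 16*v^2 + 1)^(3/2).
At (u, v) = (-5/2, 7/2): H = 560*sqrt(33)/29403.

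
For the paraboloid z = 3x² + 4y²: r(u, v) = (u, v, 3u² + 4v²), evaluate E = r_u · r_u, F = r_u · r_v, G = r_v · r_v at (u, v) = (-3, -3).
E = 325;  F = 432;  G = 577

Partials: r_u = (1, 0, 6*u), r_v = (0, 1, 8*v). As functions of (u, v):
  E = r_u · r_u = 36*u^2 + 1,
  F = r_u · r_v = 48*u*v,
  G = r_v · r_v = 64*v^2 + 1.
Evaluating at (u, v) = (-3, -3): E = 325, F = 432, G = 577.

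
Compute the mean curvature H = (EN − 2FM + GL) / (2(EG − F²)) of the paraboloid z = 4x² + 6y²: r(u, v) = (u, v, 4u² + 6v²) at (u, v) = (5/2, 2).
H = 4714*sqrt(977)/954529

With E = 64*u^2 + 1, F = 96*u*v, G = 144*v^2 + 1, L = 8/sqrt(64*u^2 + 144*v^2 + 1), M = 0, N = 12/sqrt(64*u^2 + 144*v^2 + 1), assemble
  H = (EN − 2FM + GL) / (2(EG − F²)) = 2*(192*u^2 + 288*v^2 + 5)/(64*u^2 + 144*v^2 + 1)^(3/2).
At (u, v) = (5/2, 2): H = 4714*sqrt(977)/954529.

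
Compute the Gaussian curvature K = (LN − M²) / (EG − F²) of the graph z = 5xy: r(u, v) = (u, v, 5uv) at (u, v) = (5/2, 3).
K = -400/2337841

Coefficients of the first fundamental form: E = 25*v^2 + 1, F = 25*u*v, G = 25*u^2 + 1.
Coefficients of the second fundamental form: L = 0, M = 5/sqrt(25*u^2 + 25*v^2 + 1), N = 0.
Assemble K = (LN − M²)/(EG − F²) = -25/(625*u^4 + 1250*u^2*v^2 + 50*u^2 + 625*v^4 + 50*v^2 + 1). At (u, v) = (5/2, 3): K = -400/2337841.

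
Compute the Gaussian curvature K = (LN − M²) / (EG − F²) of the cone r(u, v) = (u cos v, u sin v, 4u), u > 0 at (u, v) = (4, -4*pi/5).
K = 0

Coefficients of the first fundamental form: E = 17, F = 0, G = u^2.
Coefficients of the second fundamental form: L = 0, M = 0, N = 4*sqrt(17)*u^2/(17*Abs(u)).
Assemble K = (LN − M²)/(EG − F²) = 0. At (u, v) = (4, -4*pi/5): K = 0.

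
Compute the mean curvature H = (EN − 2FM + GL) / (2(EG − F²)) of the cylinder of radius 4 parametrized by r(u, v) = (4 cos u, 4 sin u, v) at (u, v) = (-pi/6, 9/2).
H = -1/8

With E = 16, F = 0, G = 1, L = -4, M = 0, N = 0, assemble
  H = (EN − 2FM + GL) / (2(EG − F²)) = -1/8.
At (u, v) = (-pi/6, 9/2): H = -1/8.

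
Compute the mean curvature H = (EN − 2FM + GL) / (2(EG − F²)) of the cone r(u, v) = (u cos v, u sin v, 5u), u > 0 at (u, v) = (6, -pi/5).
H = 5*sqrt(26)/312

With E = 26, F = 0, G = u^2, L = 0, M = 0, N = 5*sqrt(26)*u^2/(26*Abs(u)), assemble
  H = (EN − 2FM + GL) / (2(EG − F²)) = 5*sqrt(26)/(52*Abs(u)).
At (u, v) = (6, -pi/5): H = 5*sqrt(26)/312.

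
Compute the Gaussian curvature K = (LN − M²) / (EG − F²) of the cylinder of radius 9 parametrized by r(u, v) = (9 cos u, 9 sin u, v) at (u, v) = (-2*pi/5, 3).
K = 0

Coefficients of the first fundamental form: E = 81, F = 0, G = 1.
Coefficients of the second fundamental form: L = -9, M = 0, N = 0.
Assemble K = (LN − M²)/(EG − F²) = 0. At (u, v) = (-2*pi/5, 3): K = 0.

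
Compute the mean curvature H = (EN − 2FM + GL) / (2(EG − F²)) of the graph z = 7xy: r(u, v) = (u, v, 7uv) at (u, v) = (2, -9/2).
H = 24696*sqrt(4757)/22629049

With E = 49*v^2 + 1, F = 49*u*v, G = 49*u^2 + 1, L = 0, M = 7/sqrt(49*u^2 + 49*v^2 + 1), N = 0, assemble
  H = (EN − 2FM + GL) / (2(EG − F²)) = -343*u*v/(49*u^2 + 49*v^2 + 1)^(3/2).
At (u, v) = (2, -9/2): H = 24696*sqrt(4757)/22629049.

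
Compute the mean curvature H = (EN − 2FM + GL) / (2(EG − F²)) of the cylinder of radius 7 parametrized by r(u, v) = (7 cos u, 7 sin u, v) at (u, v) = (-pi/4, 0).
H = -1/14

With E = 49, F = 0, G = 1, L = -7, M = 0, N = 0, assemble
  H = (EN − 2FM + GL) / (2(EG − F²)) = -1/14.
At (u, v) = (-pi/4, 0): H = -1/14.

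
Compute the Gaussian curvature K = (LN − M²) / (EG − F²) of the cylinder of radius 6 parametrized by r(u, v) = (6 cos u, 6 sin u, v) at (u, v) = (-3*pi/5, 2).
K = 0

Coefficients of the first fundamental form: E = 36, F = 0, G = 1.
Coefficients of the second fundamental form: L = -6, M = 0, N = 0.
Assemble K = (LN − M²)/(EG − F²) = 0. At (u, v) = (-3*pi/5, 2): K = 0.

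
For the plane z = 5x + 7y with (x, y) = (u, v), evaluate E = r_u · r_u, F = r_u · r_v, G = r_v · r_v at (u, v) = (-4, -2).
E = 26;  F = 35;  G = 50

Partials: r_u = (1, 0, 5), r_v = (0, 1, 7). As functions of (u, v):
  E = r_u · r_u = 26,
  F = r_u · r_v = 35,
  G = r_v · r_v = 50.
Evaluating at (u, v) = (-4, -2): E = 26, F = 35, G = 50.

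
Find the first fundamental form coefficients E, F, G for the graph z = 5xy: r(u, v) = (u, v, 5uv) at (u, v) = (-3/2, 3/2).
E = 229/4;  F = -225/4;  G = 229/4

Partials: r_u = (1, 0, 5*v), r_v = (0, 1, 5*u). As functions of (u, v):
  E = r_u · r_u = 25*v^2 + 1,
  F = r_u · r_v = 25*u*v,
  G = r_v · r_v = 25*u^2 + 1.
Evaluating at (u, v) = (-3/2, 3/2): E = 229/4, F = -225/4, G = 229/4.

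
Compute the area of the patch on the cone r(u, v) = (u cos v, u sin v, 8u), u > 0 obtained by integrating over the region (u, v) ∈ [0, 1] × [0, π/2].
Area = sqrt(65)*pi/4

Area = ∫∫ √(EG − F²) du dv with √(EG − F²) = sqrt(65)*Abs(u). Integrating over [0, 1] × [0, π/2] gives sqrt(65)*pi/4.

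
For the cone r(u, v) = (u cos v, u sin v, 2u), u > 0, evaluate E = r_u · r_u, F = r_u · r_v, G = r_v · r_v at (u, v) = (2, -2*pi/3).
E = 5;  F = 0;  G = 4

Partials: r_u = (cos(v), sin(v), 2), r_v = (-u*sin(v), u*cos(v), 0). As functions of (u, v):
  E = r_u · r_u = 5,
  F = r_u · r_v = 0,
  G = r_v · r_v = u^2.
Evaluating at (u, v) = (2, -2*pi/3): E = 5, F = 0, G = 4.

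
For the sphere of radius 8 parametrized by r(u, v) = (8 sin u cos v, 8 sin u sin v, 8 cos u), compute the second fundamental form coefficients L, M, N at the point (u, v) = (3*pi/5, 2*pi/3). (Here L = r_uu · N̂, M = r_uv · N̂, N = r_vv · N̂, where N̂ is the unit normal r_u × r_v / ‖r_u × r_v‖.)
L = -8;  M = 0;  N = -5 - sqrt(5)

Compute the unit normal N̂(u, v) = (sin(u)^2*cos(v)/Abs(sin(u)), sin(u)^2*sin(v)/Abs(sin(u)), sin(2*u)/(2*Abs(sin(u)))), and the second partials r_uu, r_uv, r_vv. Take dot products:
  L(u, v) = r_uu · N̂ = -8*sin(u)/Abs(sin(u)),
  M(u, v) = r_uv · N̂ = 0,
  N(u, v) = r_vv · N̂ = -8*sin(u)^3/Abs(sin(u)).
Evaluating at (u, v) = (3*pi/5, 2*pi/3):
  L = -8, M = 0, N = -5 - sqrt(5).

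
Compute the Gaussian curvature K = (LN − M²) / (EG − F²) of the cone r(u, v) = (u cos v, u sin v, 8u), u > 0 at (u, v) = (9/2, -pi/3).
K = 0

Coefficients of the first fundamental form: E = 65, F = 0, G = u^2.
Coefficients of the second fundamental form: L = 0, M = 0, N = 8*sqrt(65)*u^2/(65*Abs(u)).
Assemble K = (LN − M²)/(EG − F²) = 0. At (u, v) = (9/2, -pi/3): K = 0.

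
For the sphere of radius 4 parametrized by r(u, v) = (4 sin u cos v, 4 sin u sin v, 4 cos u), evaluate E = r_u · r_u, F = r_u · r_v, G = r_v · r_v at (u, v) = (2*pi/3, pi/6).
E = 16;  F = 0;  G = 12

Partials: r_u = (4*cos(u)*cos(v), 4*sin(v)*cos(u), -4*sin(u)), r_v = (-4*sin(u)*sin(v), 4*sin(u)*cos(v), 0). As functions of (u, v):
  E = r_u · r_u = 16,
  F = r_u · r_v = 0,
  G = r_v · r_v = 16*sin(u)^2.
Evaluating at (u, v) = (2*pi/3, pi/6): E = 16, F = 0, G = 12.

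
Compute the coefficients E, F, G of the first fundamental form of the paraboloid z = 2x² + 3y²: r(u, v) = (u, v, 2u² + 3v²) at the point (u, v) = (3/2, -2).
E = 37;  F = -72;  G = 145

Partials: r_u = (1, 0, 4*u), r_v = (0, 1, 6*v). As functions of (u, v):
  E = r_u · r_u = 16*u^2 + 1,
  F = r_u · r_v = 24*u*v,
  G = r_v · r_v = 36*v^2 + 1.
Evaluating at (u, v) = (3/2, -2): E = 37, F = -72, G = 145.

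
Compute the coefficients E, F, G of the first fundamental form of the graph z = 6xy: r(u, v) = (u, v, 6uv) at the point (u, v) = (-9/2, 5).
E = 901;  F = -810;  G = 730

Partials: r_u = (1, 0, 6*v), r_v = (0, 1, 6*u). As functions of (u, v):
  E = r_u · r_u = 36*v^2 + 1,
  F = r_u · r_v = 36*u*v,
  G = r_v · r_v = 36*u^2 + 1.
Evaluating at (u, v) = (-9/2, 5): E = 901, F = -810, G = 730.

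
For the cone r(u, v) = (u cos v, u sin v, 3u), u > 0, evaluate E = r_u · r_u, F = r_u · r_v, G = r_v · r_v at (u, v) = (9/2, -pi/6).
E = 10;  F = 0;  G = 81/4

Partials: r_u = (cos(v), sin(v), 3), r_v = (-u*sin(v), u*cos(v), 0). As functions of (u, v):
  E = r_u · r_u = 10,
  F = r_u · r_v = 0,
  G = r_v · r_v = u^2.
Evaluating at (u, v) = (9/2, -pi/6): E = 10, F = 0, G = 81/4.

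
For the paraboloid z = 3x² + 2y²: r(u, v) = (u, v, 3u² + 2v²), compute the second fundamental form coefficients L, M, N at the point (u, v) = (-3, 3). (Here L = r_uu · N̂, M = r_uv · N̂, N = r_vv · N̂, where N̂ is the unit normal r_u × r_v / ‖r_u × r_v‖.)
L = 6*sqrt(469)/469;  M = 0;  N = 4*sqrt(469)/469

Compute the unit normal N̂(u, v) = (-6*u/sqrt(36*u^2 + 16*v^2 + 1), -4*v/sqrt(36*u^2 + 16*v^2 + 1), 1/sqrt(36*u^2 + 16*v^2 + 1)), and the second partials r_uu, r_uv, r_vv. Take dot products:
  L(u, v) = r_uu · N̂ = 6/sqrt(36*u^2 + 16*v^2 + 1),
  M(u, v) = r_uv · N̂ = 0,
  N(u, v) = r_vv · N̂ = 4/sqrt(36*u^2 + 16*v^2 + 1).
Evaluating at (u, v) = (-3, 3):
  L = 6*sqrt(469)/469, M = 0, N = 4*sqrt(469)/469.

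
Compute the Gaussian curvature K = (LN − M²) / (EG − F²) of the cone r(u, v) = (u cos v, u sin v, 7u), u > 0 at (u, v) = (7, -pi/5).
K = 0

Coefficients of the first fundamental form: E = 50, F = 0, G = u^2.
Coefficients of the second fundamental form: L = 0, M = 0, N = 7*sqrt(2)*u^2/(10*Abs(u)).
Assemble K = (LN − M²)/(EG − F²) = 0. At (u, v) = (7, -pi/5): K = 0.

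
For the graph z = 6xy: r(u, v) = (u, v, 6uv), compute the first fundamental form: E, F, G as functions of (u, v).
E = 36*v^2 + 1;  F = 36*u*v;  G = 36*u^2 + 1

Compute partials: r_u = (1, 0, 6*v), r_v = (0, 1, 6*u). Then
  E = r_u · r_u = 36*v^2 + 1,
  F = r_u · r_v = 36*u*v,
  G = r_v · r_v = 36*u^2 + 1.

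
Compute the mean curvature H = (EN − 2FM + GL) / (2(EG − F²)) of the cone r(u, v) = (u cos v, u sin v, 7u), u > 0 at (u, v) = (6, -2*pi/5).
H = 7*sqrt(2)/120

With E = 50, F = 0, G = u^2, L = 0, M = 0, N = 7*sqrt(2)*u^2/(10*Abs(u)), assemble
  H = (EN − 2FM + GL) / (2(EG − F²)) = 7*sqrt(2)/(20*Abs(u)).
At (u, v) = (6, -2*pi/5): H = 7*sqrt(2)/120.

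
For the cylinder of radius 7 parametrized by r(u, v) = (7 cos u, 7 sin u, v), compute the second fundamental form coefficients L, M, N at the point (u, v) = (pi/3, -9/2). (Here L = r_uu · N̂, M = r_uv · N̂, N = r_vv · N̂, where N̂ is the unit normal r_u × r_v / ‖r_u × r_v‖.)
L = -7;  M = 0;  N = 0

Compute the unit normal N̂(u, v) = (cos(u), sin(u), 0), and the second partials r_uu, r_uv, r_vv. Take dot products:
  L(u, v) = r_uu · N̂ = -7,
  M(u, v) = r_uv · N̂ = 0,
  N(u, v) = r_vv · N̂ = 0.
Evaluating at (u, v) = (pi/3, -9/2):
  L = -7, M = 0, N = 0.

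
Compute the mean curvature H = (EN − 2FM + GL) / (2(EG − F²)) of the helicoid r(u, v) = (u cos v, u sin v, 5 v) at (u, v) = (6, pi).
H = 0

With E = 1, F = 0, G = u^2 + 25, L = 0, M = -5/sqrt(u^2 + 25), N = 0, assemble
  H = (EN − 2FM + GL) / (2(EG − F²)) = 0.
At (u, v) = (6, pi): H = 0.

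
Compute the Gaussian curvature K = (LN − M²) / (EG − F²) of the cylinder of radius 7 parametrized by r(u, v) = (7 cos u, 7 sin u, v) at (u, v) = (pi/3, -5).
K = 0

Coefficients of the first fundamental form: E = 49, F = 0, G = 1.
Coefficients of the second fundamental form: L = -7, M = 0, N = 0.
Assemble K = (LN − M²)/(EG − F²) = 0. At (u, v) = (pi/3, -5): K = 0.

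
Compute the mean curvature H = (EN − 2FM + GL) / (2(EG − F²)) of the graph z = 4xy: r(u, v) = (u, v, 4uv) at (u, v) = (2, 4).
H = -512*sqrt(321)/103041

With E = 16*v^2 + 1, F = 16*u*v, G = 16*u^2 + 1, L = 0, M = 4/sqrt(16*u^2 + 16*v^2 + 1), N = 0, assemble
  H = (EN − 2FM + GL) / (2(EG − F²)) = -64*u*v/(16*u^2 + 16*v^2 + 1)^(3/2).
At (u, v) = (2, 4): H = -512*sqrt(321)/103041.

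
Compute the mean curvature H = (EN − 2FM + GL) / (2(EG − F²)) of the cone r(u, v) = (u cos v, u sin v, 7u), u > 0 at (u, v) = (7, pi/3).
H = sqrt(2)/20

With E = 50, F = 0, G = u^2, L = 0, M = 0, N = 7*sqrt(2)*u^2/(10*Abs(u)), assemble
  H = (EN − 2FM + GL) / (2(EG − F²)) = 7*sqrt(2)/(20*Abs(u)).
At (u, v) = (7, pi/3): H = sqrt(2)/20.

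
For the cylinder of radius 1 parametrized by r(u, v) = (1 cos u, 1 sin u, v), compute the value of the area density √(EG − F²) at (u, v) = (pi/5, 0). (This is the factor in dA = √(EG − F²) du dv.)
√(EG − F²)|_{(pi/5, 0)} = 1

E = 1, F = 0, G = 1, so EG − F² = 1. Taking the positive square root: √(EG − F²) = 1. At (u, v) = (pi/5, 0): 1.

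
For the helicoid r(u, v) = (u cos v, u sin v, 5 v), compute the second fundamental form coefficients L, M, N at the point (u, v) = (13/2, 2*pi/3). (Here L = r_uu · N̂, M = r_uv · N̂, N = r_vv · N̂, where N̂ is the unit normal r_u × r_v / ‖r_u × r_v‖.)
L = 0;  M = -10*sqrt(269)/269;  N = 0

Compute the unit normal N̂(u, v) = (5*sin(v)/sqrt(u^2 + 25), -5*cos(v)/sqrt(u^2 + 25), u/sqrt(u^2 + 25)), and the second partials r_uu, r_uv, r_vv. Take dot products:
  L(u, v) = r_uu · N̂ = 0,
  M(u, v) = r_uv · N̂ = -5/sqrt(u^2 + 25),
  N(u, v) = r_vv · N̂ = 0.
Evaluating at (u, v) = (13/2, 2*pi/3):
  L = 0, M = -10*sqrt(269)/269, N = 0.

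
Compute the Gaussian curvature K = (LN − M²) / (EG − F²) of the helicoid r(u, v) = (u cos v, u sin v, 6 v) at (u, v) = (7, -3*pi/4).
K = -36/7225

Coefficients of the first fundamental form: E = 1, F = 0, G = u^2 + 36.
Coefficients of the second fundamental form: L = 0, M = -6/sqrt(u^2 + 36), N = 0.
Assemble K = (LN − M²)/(EG − F²) = -36/(u^2 + 36)^2. At (u, v) = (7, -3*pi/4): K = -36/7225.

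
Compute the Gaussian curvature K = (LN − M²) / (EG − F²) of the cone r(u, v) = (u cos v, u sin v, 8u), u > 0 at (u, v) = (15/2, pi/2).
K = 0

Coefficients of the first fundamental form: E = 65, F = 0, G = u^2.
Coefficients of the second fundamental form: L = 0, M = 0, N = 8*sqrt(65)*u^2/(65*Abs(u)).
Assemble K = (LN − M²)/(EG − F²) = 0. At (u, v) = (15/2, pi/2): K = 0.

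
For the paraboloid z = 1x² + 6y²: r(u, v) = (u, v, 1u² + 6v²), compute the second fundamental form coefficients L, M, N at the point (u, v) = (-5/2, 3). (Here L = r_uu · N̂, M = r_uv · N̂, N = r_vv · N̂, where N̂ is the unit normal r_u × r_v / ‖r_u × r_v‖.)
L = sqrt(1322)/661;  M = 0;  N = 6*sqrt(1322)/661

Compute the unit normal N̂(u, v) = (-2*u/sqrt(4*u^2 + 144*v^2 + 1), -12*v/sqrt(4*u^2 + 144*v^2 + 1), 1/sqrt(4*u^2 + 144*v^2 + 1)), and the second partials r_uu, r_uv, r_vv. Take dot products:
  L(u, v) = r_uu · N̂ = 2/sqrt(4*u^2 + 144*v^2 + 1),
  M(u, v) = r_uv · N̂ = 0,
  N(u, v) = r_vv · N̂ = 12/sqrt(4*u^2 + 144*v^2 + 1).
Evaluating at (u, v) = (-5/2, 3):
  L = sqrt(1322)/661, M = 0, N = 6*sqrt(1322)/661.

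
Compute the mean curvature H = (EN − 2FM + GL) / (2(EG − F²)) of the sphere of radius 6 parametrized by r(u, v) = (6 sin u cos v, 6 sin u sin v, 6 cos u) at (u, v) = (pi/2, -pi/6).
H = -1/6

With E = 36, F = 0, G = 36*sin(u)^2, L = -6*sin(u)/Abs(sin(u)), M = 0, N = -6*sin(u)^3/Abs(sin(u)), assemble
  H = (EN − 2FM + GL) / (2(EG − F²)) = -sin(u)/(6*Abs(sin(u))).
At (u, v) = (pi/2, -pi/6): H = -1/6.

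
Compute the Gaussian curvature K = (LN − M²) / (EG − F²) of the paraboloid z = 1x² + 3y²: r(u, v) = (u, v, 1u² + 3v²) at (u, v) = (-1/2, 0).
K = 3

Coefficients of the first fundamental form: E = 4*u^2 + 1, F = 12*u*v, G = 36*v^2 + 1.
Coefficients of the second fundamental form: L = 2/sqrt(4*u^2 + 36*v^2 + 1), M = 0, N = 6/sqrt(4*u^2 + 36*v^2 + 1).
Assemble K = (LN − M²)/(EG − F²) = 12/(16*u^4 + 288*u^2*v^2 + 8*u^2 + 1296*v^4 + 72*v^2 + 1). At (u, v) = (-1/2, 0): K = 3.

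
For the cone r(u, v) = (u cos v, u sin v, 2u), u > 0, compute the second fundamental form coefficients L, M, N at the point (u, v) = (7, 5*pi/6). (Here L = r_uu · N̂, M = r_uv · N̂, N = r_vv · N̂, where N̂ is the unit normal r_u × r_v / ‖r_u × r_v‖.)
L = 0;  M = 0;  N = 14*sqrt(5)/5

Compute the unit normal N̂(u, v) = (-2*sqrt(5)*u*cos(v)/(5*Abs(u)), -2*sqrt(5)*u*sin(v)/(5*Abs(u)), sqrt(5)*u/(5*Abs(u))), and the second partials r_uu, r_uv, r_vv. Take dot products:
  L(u, v) = r_uu · N̂ = 0,
  M(u, v) = r_uv · N̂ = 0,
  N(u, v) = r_vv · N̂ = 2*sqrt(5)*u^2/(5*Abs(u)).
Evaluating at (u, v) = (7, 5*pi/6):
  L = 0, M = 0, N = 14*sqrt(5)/5.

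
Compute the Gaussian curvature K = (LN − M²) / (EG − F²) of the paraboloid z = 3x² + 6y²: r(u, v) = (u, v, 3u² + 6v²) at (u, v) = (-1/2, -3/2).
K = 18/27889

Coefficients of the first fundamental form: E = 36*u^2 + 1, F = 72*u*v, G = 144*v^2 + 1.
Coefficients of the second fundamental form: L = 6/sqrt(36*u^2 + 144*v^2 + 1), M = 0, N = 12/sqrt(36*u^2 + 144*v^2 + 1).
Assemble K = (LN − M²)/(EG − F²) = 72/(1296*u^4 + 10368*u^2*v^2 + 72*u^2 + 20736*v^4 + 288*v^2 + 1). At (u, v) = (-1/2, -3/2): K = 18/27889.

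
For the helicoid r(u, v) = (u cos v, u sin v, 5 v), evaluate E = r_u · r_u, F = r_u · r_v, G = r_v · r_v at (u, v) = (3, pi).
E = 1;  F = 0;  G = 34

Partials: r_u = (cos(v), sin(v), 0), r_v = (-u*sin(v), u*cos(v), 5). As functions of (u, v):
  E = r_u · r_u = 1,
  F = r_u · r_v = 0,
  G = r_v · r_v = u^2 + 25.
Evaluating at (u, v) = (3, pi): E = 1, F = 0, G = 34.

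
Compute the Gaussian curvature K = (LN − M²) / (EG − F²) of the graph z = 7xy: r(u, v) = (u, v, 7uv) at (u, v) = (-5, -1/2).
K = -784/24532209

Coefficients of the first fundamental form: E = 49*v^2 + 1, F = 49*u*v, G = 49*u^2 + 1.
Coefficients of the second fundamental form: L = 0, M = 7/sqrt(49*u^2 + 49*v^2 + 1), N = 0.
Assemble K = (LN − M²)/(EG − F²) = -49/(2401*u^4 + 4802*u^2*v^2 + 98*u^2 + 2401*v^4 + 98*v^2 + 1). At (u, v) = (-5, -1/2): K = -784/24532209.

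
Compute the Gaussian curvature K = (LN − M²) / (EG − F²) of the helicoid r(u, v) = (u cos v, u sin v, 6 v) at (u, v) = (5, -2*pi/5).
K = -36/3721

Coefficients of the first fundamental form: E = 1, F = 0, G = u^2 + 36.
Coefficients of the second fundamental form: L = 0, M = -6/sqrt(u^2 + 36), N = 0.
Assemble K = (LN − M²)/(EG − F²) = -36/(u^2 + 36)^2. At (u, v) = (5, -2*pi/5): K = -36/3721.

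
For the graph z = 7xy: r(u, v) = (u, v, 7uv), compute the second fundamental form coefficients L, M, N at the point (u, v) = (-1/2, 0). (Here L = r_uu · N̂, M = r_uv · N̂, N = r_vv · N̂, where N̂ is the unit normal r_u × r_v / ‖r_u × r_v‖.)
L = 0;  M = 14*sqrt(53)/53;  N = 0

Compute the unit normal N̂(u, v) = (-7*v/sqrt(49*u^2 + 49*v^2 + 1), -7*u/sqrt(49*u^2 + 49*v^2 + 1), 1/sqrt(49*u^2 + 49*v^2 + 1)), and the second partials r_uu, r_uv, r_vv. Take dot products:
  L(u, v) = r_uu · N̂ = 0,
  M(u, v) = r_uv · N̂ = 7/sqrt(49*u^2 + 49*v^2 + 1),
  N(u, v) = r_vv · N̂ = 0.
Evaluating at (u, v) = (-1/2, 0):
  L = 0, M = 14*sqrt(53)/53, N = 0.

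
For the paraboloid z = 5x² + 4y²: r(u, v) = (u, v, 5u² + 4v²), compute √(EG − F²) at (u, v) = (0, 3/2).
√(EG − F²)|_{(0, 3/2)} = sqrt(145)

E = 100*u^2 + 1, F = 80*u*v, G = 64*v^2 + 1; EG − F² = 100*u^2 + 64*v^2 + 1; √(EG − F²) = sqrt(100*u^2 + 64*v^2 + 1). At the given point: sqrt(145).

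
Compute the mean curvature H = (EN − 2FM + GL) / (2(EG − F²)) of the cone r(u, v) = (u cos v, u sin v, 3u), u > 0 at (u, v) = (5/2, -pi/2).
H = 3*sqrt(10)/50

With E = 10, F = 0, G = u^2, L = 0, M = 0, N = 3*sqrt(10)*u^2/(10*Abs(u)), assemble
  H = (EN − 2FM + GL) / (2(EG − F²)) = 3*sqrt(10)/(20*Abs(u)).
At (u, v) = (5/2, -pi/2): H = 3*sqrt(10)/50.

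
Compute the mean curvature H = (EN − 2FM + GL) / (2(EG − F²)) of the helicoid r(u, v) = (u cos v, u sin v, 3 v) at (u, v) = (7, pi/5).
H = 0

With E = 1, F = 0, G = u^2 + 9, L = 0, M = -3/sqrt(u^2 + 9), N = 0, assemble
  H = (EN − 2FM + GL) / (2(EG − F²)) = 0.
At (u, v) = (7, pi/5): H = 0.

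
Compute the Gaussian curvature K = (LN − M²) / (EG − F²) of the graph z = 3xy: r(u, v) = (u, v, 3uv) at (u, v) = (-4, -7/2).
K = -144/1042441

Coefficients of the first fundamental form: E = 9*v^2 + 1, F = 9*u*v, G = 9*u^2 + 1.
Coefficients of the second fundamental form: L = 0, M = 3/sqrt(9*u^2 + 9*v^2 + 1), N = 0.
Assemble K = (LN − M²)/(EG − F²) = -9/(81*u^4 + 162*u^2*v^2 + 18*u^2 + 81*v^4 + 18*v^2 + 1). At (u, v) = (-4, -7/2): K = -144/1042441.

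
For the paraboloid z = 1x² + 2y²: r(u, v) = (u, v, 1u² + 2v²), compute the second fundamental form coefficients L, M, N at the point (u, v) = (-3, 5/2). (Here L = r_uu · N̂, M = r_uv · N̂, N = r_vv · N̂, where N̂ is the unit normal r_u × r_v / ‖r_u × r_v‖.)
L = 2*sqrt(137)/137;  M = 0;  N = 4*sqrt(137)/137

Compute the unit normal N̂(u, v) = (-2*u/sqrt(4*u^2 + 16*v^2 + 1), -4*v/sqrt(4*u^2 + 16*v^2 + 1), 1/sqrt(4*u^2 + 16*v^2 + 1)), and the second partials r_uu, r_uv, r_vv. Take dot products:
  L(u, v) = r_uu · N̂ = 2/sqrt(4*u^2 + 16*v^2 + 1),
  M(u, v) = r_uv · N̂ = 0,
  N(u, v) = r_vv · N̂ = 4/sqrt(4*u^2 + 16*v^2 + 1).
Evaluating at (u, v) = (-3, 5/2):
  L = 2*sqrt(137)/137, M = 0, N = 4*sqrt(137)/137.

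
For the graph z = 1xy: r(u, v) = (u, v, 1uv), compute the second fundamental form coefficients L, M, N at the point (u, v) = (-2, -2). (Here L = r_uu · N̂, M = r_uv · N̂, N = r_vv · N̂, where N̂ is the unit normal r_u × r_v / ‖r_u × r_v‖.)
L = 0;  M = 1/3;  N = 0

Compute the unit normal N̂(u, v) = (-v/sqrt(u^2 + v^2 + 1), -u/sqrt(u^2 + v^2 + 1), 1/sqrt(u^2 + v^2 + 1)), and the second partials r_uu, r_uv, r_vv. Take dot products:
  L(u, v) = r_uu · N̂ = 0,
  M(u, v) = r_uv · N̂ = 1/sqrt(u^2 + v^2 + 1),
  N(u, v) = r_vv · N̂ = 0.
Evaluating at (u, v) = (-2, -2):
  L = 0, M = 1/3, N = 0.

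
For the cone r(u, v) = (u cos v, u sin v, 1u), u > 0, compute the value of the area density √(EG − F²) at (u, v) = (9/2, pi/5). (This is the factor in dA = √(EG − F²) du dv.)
√(EG − F²)|_{(9/2, pi/5)} = 9*sqrt(2)/2

E = 2, F = 0, G = u^2, so EG − F² = 2*u^2. Taking the positive square root: √(EG − F²) = sqrt(2)*Abs(u). At (u, v) = (9/2, pi/5): 9*sqrt(2)/2.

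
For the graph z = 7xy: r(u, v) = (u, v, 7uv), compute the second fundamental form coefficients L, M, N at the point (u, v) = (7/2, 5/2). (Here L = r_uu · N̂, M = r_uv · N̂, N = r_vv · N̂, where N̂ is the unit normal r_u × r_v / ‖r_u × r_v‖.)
L = 0;  M = 7*sqrt(30)/165;  N = 0

Compute the unit normal N̂(u, v) = (-7*v/sqrt(49*u^2 + 49*v^2 + 1), -7*u/sqrt(49*u^2 + 49*v^2 + 1), 1/sqrt(49*u^2 + 49*v^2 + 1)), and the second partials r_uu, r_uv, r_vv. Take dot products:
  L(u, v) = r_uu · N̂ = 0,
  M(u, v) = r_uv · N̂ = 7/sqrt(49*u^2 + 49*v^2 + 1),
  N(u, v) = r_vv · N̂ = 0.
Evaluating at (u, v) = (7/2, 5/2):
  L = 0, M = 7*sqrt(30)/165, N = 0.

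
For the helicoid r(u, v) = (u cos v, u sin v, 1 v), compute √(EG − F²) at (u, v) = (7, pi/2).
√(EG − F²)|_{(7, pi/2)} = 5*sqrt(2)

E = 1, F = 0, G = u^2 + 1; EG − F² = u^2 + 1; √(EG − F²) = sqrt(u^2 + 1). At the given point: 5*sqrt(2).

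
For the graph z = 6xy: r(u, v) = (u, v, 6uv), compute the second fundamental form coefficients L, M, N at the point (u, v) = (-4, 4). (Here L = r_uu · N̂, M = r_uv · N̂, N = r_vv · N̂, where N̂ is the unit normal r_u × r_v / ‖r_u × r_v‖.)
L = 0;  M = 6*sqrt(1153)/1153;  N = 0

Compute the unit normal N̂(u, v) = (-6*v/sqrt(36*u^2 + 36*v^2 + 1), -6*u/sqrt(36*u^2 + 36*v^2 + 1), 1/sqrt(36*u^2 + 36*v^2 + 1)), and the second partials r_uu, r_uv, r_vv. Take dot products:
  L(u, v) = r_uu · N̂ = 0,
  M(u, v) = r_uv · N̂ = 6/sqrt(36*u^2 + 36*v^2 + 1),
  N(u, v) = r_vv · N̂ = 0.
Evaluating at (u, v) = (-4, 4):
  L = 0, M = 6*sqrt(1153)/1153, N = 0.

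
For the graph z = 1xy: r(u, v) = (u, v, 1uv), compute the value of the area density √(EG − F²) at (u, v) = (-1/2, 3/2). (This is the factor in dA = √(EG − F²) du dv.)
√(EG − F²)|_{(-1/2, 3/2)} = sqrt(14)/2

E = v^2 + 1, F = u*v, G = u^2 + 1, so EG − F² = u^2 + v^2 + 1. Taking the positive square root: √(EG − F²) = sqrt(u^2 + v^2 + 1). At (u, v) = (-1/2, 3/2): sqrt(14)/2.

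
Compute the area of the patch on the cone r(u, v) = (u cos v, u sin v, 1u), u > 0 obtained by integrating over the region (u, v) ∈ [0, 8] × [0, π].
Area = 32*sqrt(2)*pi

Area = ∫∫ √(EG − F²) du dv with √(EG − F²) = sqrt(2)*Abs(u). Integrating over [0, 8] × [0, π] gives 32*sqrt(2)*pi.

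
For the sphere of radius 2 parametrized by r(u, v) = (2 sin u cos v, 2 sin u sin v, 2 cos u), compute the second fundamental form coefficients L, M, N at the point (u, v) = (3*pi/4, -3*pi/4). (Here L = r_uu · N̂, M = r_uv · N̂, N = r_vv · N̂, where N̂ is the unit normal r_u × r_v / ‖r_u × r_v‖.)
L = -2;  M = 0;  N = -1

Compute the unit normal N̂(u, v) = (sin(u)^2*cos(v)/Abs(sin(u)), sin(u)^2*sin(v)/Abs(sin(u)), sin(2*u)/(2*Abs(sin(u)))), and the second partials r_uu, r_uv, r_vv. Take dot products:
  L(u, v) = r_uu · N̂ = -2*sin(u)/Abs(sin(u)),
  M(u, v) = r_uv · N̂ = 0,
  N(u, v) = r_vv · N̂ = -2*sin(u)^3/Abs(sin(u)).
Evaluating at (u, v) = (3*pi/4, -3*pi/4):
  L = -2, M = 0, N = -1.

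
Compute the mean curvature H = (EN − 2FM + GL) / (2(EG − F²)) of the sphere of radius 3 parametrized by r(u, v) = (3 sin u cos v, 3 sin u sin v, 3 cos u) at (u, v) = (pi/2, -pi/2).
H = -1/3

With E = 9, F = 0, G = 9*sin(u)^2, L = -3*sin(u)/Abs(sin(u)), M = 0, N = -3*sin(u)^3/Abs(sin(u)), assemble
  H = (EN − 2FM + GL) / (2(EG − F²)) = -sin(u)/(3*Abs(sin(u))).
At (u, v) = (pi/2, -pi/2): H = -1/3.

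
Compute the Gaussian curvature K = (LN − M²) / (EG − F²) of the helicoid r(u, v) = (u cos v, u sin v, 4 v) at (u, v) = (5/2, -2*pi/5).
K = -256/7921

Coefficients of the first fundamental form: E = 1, F = 0, G = u^2 + 16.
Coefficients of the second fundamental form: L = 0, M = -4/sqrt(u^2 + 16), N = 0.
Assemble K = (LN − M²)/(EG − F²) = -16/(u^2 + 16)^2. At (u, v) = (5/2, -2*pi/5): K = -256/7921.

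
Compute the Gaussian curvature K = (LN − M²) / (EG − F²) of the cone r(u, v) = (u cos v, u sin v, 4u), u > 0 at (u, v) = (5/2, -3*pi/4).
K = 0

Coefficients of the first fundamental form: E = 17, F = 0, G = u^2.
Coefficients of the second fundamental form: L = 0, M = 0, N = 4*sqrt(17)*u^2/(17*Abs(u)).
Assemble K = (LN − M²)/(EG − F²) = 0. At (u, v) = (5/2, -3*pi/4): K = 0.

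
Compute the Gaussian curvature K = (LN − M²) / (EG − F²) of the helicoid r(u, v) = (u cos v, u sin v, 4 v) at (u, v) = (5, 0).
K = -16/1681

Coefficients of the first fundamental form: E = 1, F = 0, G = u^2 + 16.
Coefficients of the second fundamental form: L = 0, M = -4/sqrt(u^2 + 16), N = 0.
Assemble K = (LN − M²)/(EG − F²) = -16/(u^2 + 16)^2. At (u, v) = (5, 0): K = -16/1681.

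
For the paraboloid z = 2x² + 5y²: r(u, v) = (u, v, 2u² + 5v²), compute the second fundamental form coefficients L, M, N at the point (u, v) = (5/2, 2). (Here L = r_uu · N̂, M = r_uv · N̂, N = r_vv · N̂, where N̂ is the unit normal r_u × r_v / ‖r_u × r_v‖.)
L = 4*sqrt(501)/501;  M = 0;  N = 10*sqrt(501)/501

Compute the unit normal N̂(u, v) = (-4*u/sqrt(16*u^2 + 100*v^2 + 1), -10*v/sqrt(16*u^2 + 100*v^2 + 1), 1/sqrt(16*u^2 + 100*v^2 + 1)), and the second partials r_uu, r_uv, r_vv. Take dot products:
  L(u, v) = r_uu · N̂ = 4/sqrt(16*u^2 + 100*v^2 + 1),
  M(u, v) = r_uv · N̂ = 0,
  N(u, v) = r_vv · N̂ = 10/sqrt(16*u^2 + 100*v^2 + 1).
Evaluating at (u, v) = (5/2, 2):
  L = 4*sqrt(501)/501, M = 0, N = 10*sqrt(501)/501.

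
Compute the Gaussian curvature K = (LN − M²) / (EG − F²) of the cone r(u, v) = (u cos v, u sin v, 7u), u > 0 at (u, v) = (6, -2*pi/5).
K = 0

Coefficients of the first fundamental form: E = 50, F = 0, G = u^2.
Coefficients of the second fundamental form: L = 0, M = 0, N = 7*sqrt(2)*u^2/(10*Abs(u)).
Assemble K = (LN − M²)/(EG − F²) = 0. At (u, v) = (6, -2*pi/5): K = 0.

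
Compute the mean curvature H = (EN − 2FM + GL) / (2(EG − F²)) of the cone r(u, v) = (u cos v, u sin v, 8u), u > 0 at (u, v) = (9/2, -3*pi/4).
H = 8*sqrt(65)/585

With E = 65, F = 0, G = u^2, L = 0, M = 0, N = 8*sqrt(65)*u^2/(65*Abs(u)), assemble
  H = (EN − 2FM + GL) / (2(EG − F²)) = 4*sqrt(65)/(65*Abs(u)).
At (u, v) = (9/2, -3*pi/4): H = 8*sqrt(65)/585.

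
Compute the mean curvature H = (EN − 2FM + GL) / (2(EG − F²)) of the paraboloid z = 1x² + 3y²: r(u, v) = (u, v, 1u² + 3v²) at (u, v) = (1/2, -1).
H = 43*sqrt(38)/1444

With E = 4*u^2 + 1, F = 12*u*v, G = 36*v^2 + 1, L = 2/sqrt(4*u^2 + 36*v^2 + 1), M = 0, N = 6/sqrt(4*u^2 + 36*v^2 + 1), assemble
  H = (EN − 2FM + GL) / (2(EG − F²)) = 4*(3*u^2 + 9*v^2 + 1)/(4*u^2 + 36*v^2 + 1)^(3/2).
At (u, v) = (1/2, -1): H = 43*sqrt(38)/1444.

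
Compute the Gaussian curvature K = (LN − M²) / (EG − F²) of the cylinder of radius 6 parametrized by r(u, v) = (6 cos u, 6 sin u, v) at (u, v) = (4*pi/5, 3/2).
K = 0

Coefficients of the first fundamental form: E = 36, F = 0, G = 1.
Coefficients of the second fundamental form: L = -6, M = 0, N = 0.
Assemble K = (LN − M²)/(EG − F²) = 0. At (u, v) = (4*pi/5, 3/2): K = 0.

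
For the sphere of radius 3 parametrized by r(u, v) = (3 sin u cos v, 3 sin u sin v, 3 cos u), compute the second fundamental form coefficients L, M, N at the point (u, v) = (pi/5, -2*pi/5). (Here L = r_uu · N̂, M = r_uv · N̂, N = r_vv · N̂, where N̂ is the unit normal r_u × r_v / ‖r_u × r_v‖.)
L = -3;  M = 0;  N = -15/8 + 3*sqrt(5)/8

Compute the unit normal N̂(u, v) = (sin(u)^2*cos(v)/Abs(sin(u)), sin(u)^2*sin(v)/Abs(sin(u)), sin(2*u)/(2*Abs(sin(u)))), and the second partials r_uu, r_uv, r_vv. Take dot products:
  L(u, v) = r_uu · N̂ = -3*sin(u)/Abs(sin(u)),
  M(u, v) = r_uv · N̂ = 0,
  N(u, v) = r_vv · N̂ = -3*sin(u)^3/Abs(sin(u)).
Evaluating at (u, v) = (pi/5, -2*pi/5):
  L = -3, M = 0, N = -15/8 + 3*sqrt(5)/8.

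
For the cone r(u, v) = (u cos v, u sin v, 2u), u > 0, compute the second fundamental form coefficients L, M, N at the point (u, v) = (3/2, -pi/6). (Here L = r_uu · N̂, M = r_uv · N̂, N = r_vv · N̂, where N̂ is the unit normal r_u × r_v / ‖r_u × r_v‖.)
L = 0;  M = 0;  N = 3*sqrt(5)/5

Compute the unit normal N̂(u, v) = (-2*sqrt(5)*u*cos(v)/(5*Abs(u)), -2*sqrt(5)*u*sin(v)/(5*Abs(u)), sqrt(5)*u/(5*Abs(u))), and the second partials r_uu, r_uv, r_vv. Take dot products:
  L(u, v) = r_uu · N̂ = 0,
  M(u, v) = r_uv · N̂ = 0,
  N(u, v) = r_vv · N̂ = 2*sqrt(5)*u^2/(5*Abs(u)).
Evaluating at (u, v) = (3/2, -pi/6):
  L = 0, M = 0, N = 3*sqrt(5)/5.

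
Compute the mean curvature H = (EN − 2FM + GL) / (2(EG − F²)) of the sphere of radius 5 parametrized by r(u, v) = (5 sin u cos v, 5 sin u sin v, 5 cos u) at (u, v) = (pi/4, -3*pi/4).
H = -1/5

With E = 25, F = 0, G = 25*sin(u)^2, L = -5*sin(u)/Abs(sin(u)), M = 0, N = -5*sin(u)^3/Abs(sin(u)), assemble
  H = (EN − 2FM + GL) / (2(EG − F²)) = -sin(u)/(5*Abs(sin(u))).
At (u, v) = (pi/4, -3*pi/4): H = -1/5.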